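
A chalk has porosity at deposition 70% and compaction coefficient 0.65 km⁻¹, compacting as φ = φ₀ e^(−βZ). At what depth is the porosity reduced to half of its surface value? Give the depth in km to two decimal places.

1.07 km

φ/φ₀ = 1/2 ⇒ exp(−β·Z) = 1/2 ⇒ Z = ln(2) / β
Z = 0.6931 / 0.65 = 1.066 km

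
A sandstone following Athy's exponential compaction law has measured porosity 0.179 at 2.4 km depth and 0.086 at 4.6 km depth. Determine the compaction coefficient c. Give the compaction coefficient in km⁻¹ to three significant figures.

Athy: phi(Z) = phi₀ e^(−cZ) ⇒ phi₁/phi₂ = e^{c(Z₂−Z₁)} ⇒ c = ln(phi₁/phi₂)/(Z₂−Z₁)
c = ln(0.179/0.086) / (4.6 − 2.4) = ln(2.081) / 2.2 = 0.7330 / 2.2 = 0.3332 km⁻¹

0.333 km⁻¹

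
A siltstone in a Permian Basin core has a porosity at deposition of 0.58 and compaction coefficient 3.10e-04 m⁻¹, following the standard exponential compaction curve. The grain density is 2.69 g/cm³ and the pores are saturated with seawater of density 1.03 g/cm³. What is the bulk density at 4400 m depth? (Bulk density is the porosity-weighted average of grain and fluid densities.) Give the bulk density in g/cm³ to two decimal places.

2.44 g/cm³

Working in km (1 km = 1000 m; β in km⁻¹ = β in m⁻¹ × 1000):
Porosity at depth: phi = 0.58·exp(−0.31×4.4) = 0.58×0.2556 = 0.1483
Bulk density: ρ_b = (1−phi)ρ_g + phi·ρ_f = 0.8517×2.69 + 0.1483×1.03
       = 2.291 + 0.153 = 2.444 g/cm³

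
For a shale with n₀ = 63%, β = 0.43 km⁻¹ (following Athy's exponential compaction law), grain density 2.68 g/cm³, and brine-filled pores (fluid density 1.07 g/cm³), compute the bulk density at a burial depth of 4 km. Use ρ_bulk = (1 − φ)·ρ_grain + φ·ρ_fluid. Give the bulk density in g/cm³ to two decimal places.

2.50 g/cm³

Porosity at depth: n = 0.63·exp(−0.43×4) = 0.63×0.1791 = 0.1128
Bulk density: ρ_b = (1−n)ρ_g + n·ρ_f = 0.8872×2.68 + 0.1128×1.07
       = 2.378 + 0.121 = 2.498 g/cm³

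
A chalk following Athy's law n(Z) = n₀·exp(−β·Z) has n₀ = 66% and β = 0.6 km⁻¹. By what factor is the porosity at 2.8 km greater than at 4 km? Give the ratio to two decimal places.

2.05

n(Z₁)/n(Z₂) = e^(−β·Z₁)/e^(−β·Z₂) = e^{β(Z₂−Z₁)}
= exp(0.6 × 1.2) = exp(0.72) = 2.0544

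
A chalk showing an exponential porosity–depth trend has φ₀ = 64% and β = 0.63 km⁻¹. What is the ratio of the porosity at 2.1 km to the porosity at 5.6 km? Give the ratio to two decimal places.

9.07

φ(Z₁)/φ(Z₂) = e^(−β·Z₁)/e^(−β·Z₂) = e^{β(Z₂−Z₁)}
= exp(0.63 × 3.5) = exp(2.205) = 9.0703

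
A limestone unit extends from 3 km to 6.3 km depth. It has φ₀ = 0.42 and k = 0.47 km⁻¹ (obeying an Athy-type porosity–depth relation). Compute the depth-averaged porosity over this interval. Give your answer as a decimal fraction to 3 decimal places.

0.052

⟨φ⟩ = (1/(z₂−z₁)) ∫ φ₀ e^(−kz) dz = φ₀·(e^(−k·z₁) − e^(−k·z₂)) / (k·(z₂−z₁))
e^(−0.47×3) = 0.2441; e^(−0.47×6.3) = 0.0518
⟨φ⟩ = 0.42 × (0.2441 − 0.0518) / (0.47 × 3.3) = 0.42 × 0.1240 = 0.0521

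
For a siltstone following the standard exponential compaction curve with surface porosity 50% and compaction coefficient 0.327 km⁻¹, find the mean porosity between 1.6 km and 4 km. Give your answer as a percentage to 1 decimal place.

20.5%

⟨n⟩ = (1/(d₂−d₁)) ∫ n₀ e^(−kd) dd = n₀·(e^(−k·d₁) − e^(−k·d₂)) / (k·(d₂−d₁))
e^(−0.327×1.6) = 0.5926; e^(−0.327×4) = 0.2704
⟨n⟩ = 0.5 × (0.5926 − 0.2704) / (0.327 × 2.4) = 0.5 × 0.4106 = 0.2053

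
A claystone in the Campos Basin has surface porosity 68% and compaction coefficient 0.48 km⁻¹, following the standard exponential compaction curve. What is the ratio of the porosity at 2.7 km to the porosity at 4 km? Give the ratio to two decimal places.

1.87

n(z₁)/n(z₂) = e^(−c·z₁)/e^(−c·z₂) = e^{c(z₂−z₁)}
= exp(0.48 × 1.3) = exp(0.624) = 1.8664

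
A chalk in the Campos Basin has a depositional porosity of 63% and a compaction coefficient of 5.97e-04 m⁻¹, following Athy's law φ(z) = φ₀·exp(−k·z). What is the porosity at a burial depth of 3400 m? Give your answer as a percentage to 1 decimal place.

Working in km (1 km = 1000 m; k in km⁻¹ = k in m⁻¹ × 1000):
φ = φ₀·exp(−k·z) = 0.63 × exp(−0.597 × 3.4) = 0.63 × exp(−2.03)
  = 0.63 × 0.1314 = 0.0828

8.3%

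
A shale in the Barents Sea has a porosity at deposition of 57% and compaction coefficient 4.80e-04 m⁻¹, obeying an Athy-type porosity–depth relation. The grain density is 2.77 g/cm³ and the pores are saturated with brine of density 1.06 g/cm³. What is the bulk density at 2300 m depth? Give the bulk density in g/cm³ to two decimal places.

Working in km (1 km = 1000 m; β in km⁻¹ = β in m⁻¹ × 1000):
Porosity at depth: φ = 0.57·exp(−0.48×2.3) = 0.57×0.3315 = 0.1890
Bulk density: ρ_b = (1−φ)ρ_g + φ·ρ_f = 0.8110×2.77 + 0.1890×1.06
       = 2.247 + 0.200 = 2.447 g/cm³

2.45 g/cm³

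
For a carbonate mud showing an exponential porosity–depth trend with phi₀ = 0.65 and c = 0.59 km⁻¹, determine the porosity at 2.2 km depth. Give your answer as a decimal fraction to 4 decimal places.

phi = phi₀·exp(−c·z) = 0.65 × exp(−0.59 × 2.2) = 0.65 × exp(−1.298)
  = 0.65 × 0.2731 = 0.1775

0.1775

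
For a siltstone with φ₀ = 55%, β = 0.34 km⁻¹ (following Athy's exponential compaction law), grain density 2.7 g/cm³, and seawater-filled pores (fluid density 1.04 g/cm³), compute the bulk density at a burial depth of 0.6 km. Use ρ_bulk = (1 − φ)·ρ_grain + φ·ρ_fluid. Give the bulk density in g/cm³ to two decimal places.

Porosity at depth: φ = 0.55·exp(−0.34×0.6) = 0.55×0.8155 = 0.4485
Bulk density: ρ_b = (1−φ)ρ_g + φ·ρ_f = 0.5515×2.7 + 0.4485×1.04
       = 1.489 + 0.466 = 1.955 g/cm³

1.96 g/cm³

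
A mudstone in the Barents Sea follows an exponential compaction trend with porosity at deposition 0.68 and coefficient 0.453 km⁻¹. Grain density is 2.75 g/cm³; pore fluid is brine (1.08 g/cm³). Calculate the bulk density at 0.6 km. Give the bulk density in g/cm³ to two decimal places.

Porosity at depth: phi = 0.68·exp(−0.453×0.6) = 0.68×0.7620 = 0.5182
Bulk density: ρ_b = (1−phi)ρ_g + phi·ρ_f = 0.4818×2.75 + 0.5182×1.08
       = 1.325 + 0.560 = 1.885 g/cm³

1.88 g/cm³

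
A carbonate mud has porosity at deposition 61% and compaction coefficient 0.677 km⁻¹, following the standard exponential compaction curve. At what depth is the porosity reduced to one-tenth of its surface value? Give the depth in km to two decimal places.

n/n₀ = 1/10 ⇒ exp(−β·z) = 1/10 ⇒ z = ln(10) / β
z = 2.3026 / 0.677 = 3.401 km

3.40 km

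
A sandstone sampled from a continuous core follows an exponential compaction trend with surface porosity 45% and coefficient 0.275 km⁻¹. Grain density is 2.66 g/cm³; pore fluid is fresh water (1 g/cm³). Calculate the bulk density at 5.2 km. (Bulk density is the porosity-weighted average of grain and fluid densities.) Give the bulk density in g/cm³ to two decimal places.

2.48 g/cm³

Porosity at depth: phi = 0.45·exp(−0.275×5.2) = 0.45×0.2393 = 0.1077
Bulk density: ρ_b = (1−phi)ρ_g + phi·ρ_f = 0.8923×2.66 + 0.1077×1
       = 2.374 + 0.108 = 2.481 g/cm³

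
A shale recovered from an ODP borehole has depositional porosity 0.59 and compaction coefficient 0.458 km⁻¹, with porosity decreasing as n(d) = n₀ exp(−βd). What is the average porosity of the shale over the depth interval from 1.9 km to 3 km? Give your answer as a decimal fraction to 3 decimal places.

⟨n⟩ = (1/(d₂−d₁)) ∫ n₀ e^(−βd) dd = n₀·(e^(−β·d₁) − e^(−β·d₂)) / (β·(d₂−d₁))
e^(−0.458×1.9) = 0.4189; e^(−0.458×3) = 0.2531
⟨n⟩ = 0.59 × (0.4189 − 0.2531) / (0.458 × 1.1) = 0.59 × 0.3290 = 0.1941

0.194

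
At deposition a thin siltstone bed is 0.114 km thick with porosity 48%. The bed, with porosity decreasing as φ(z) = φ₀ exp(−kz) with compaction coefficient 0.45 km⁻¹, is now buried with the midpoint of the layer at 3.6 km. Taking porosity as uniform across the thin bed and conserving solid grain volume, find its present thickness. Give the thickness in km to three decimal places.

0.066 km

Porosity at 3.6 km: φ = 0.48·exp(−0.45×3.6) = 0.0950
Solid-volume conservation: h(1−φ) = h₀(1−φ₀) ⇒ h = h₀·(1−φ₀)/(1−φ)
h = 0.114 × (1 − 0.48)/(1 − 0.0950) = 0.114 × 0.5746 = 0.0655 km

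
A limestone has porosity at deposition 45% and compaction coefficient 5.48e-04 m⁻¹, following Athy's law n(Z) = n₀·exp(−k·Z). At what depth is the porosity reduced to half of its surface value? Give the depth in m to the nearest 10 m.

Working in km (1 km = 1000 m; k in km⁻¹ = k in m⁻¹ × 1000):
n/n₀ = 1/2 ⇒ exp(−k·Z) = 1/2 ⇒ Z = ln(2) / k
Z = 0.6931 / 0.548 = 1.265 km

1260 m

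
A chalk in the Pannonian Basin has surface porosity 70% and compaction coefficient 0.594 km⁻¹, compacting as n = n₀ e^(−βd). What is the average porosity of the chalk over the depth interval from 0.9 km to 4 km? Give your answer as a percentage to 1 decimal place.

18.7%

⟨n⟩ = (1/(d₂−d₁)) ∫ n₀ e^(−βd) dd = n₀·(e^(−β·d₁) − e^(−β·d₂)) / (β·(d₂−d₁))
e^(−0.594×0.9) = 0.5859; e^(−0.594×4) = 0.0929
⟨n⟩ = 0.7 × (0.5859 − 0.0929) / (0.594 × 3.1) = 0.7 × 0.2677 = 0.1874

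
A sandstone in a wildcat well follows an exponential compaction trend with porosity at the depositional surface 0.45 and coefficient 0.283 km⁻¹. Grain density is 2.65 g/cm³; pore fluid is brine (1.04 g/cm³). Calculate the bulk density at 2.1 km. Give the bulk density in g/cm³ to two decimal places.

Porosity at depth: n = 0.45·exp(−0.283×2.1) = 0.45×0.5519 = 0.2484
Bulk density: ρ_b = (1−n)ρ_g + n·ρ_f = 0.7516×2.65 + 0.2484×1.04
       = 1.992 + 0.258 = 2.250 g/cm³

2.25 g/cm³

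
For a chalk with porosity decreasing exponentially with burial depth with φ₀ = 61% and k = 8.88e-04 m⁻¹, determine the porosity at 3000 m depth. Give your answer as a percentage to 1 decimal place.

Working in km (1 km = 1000 m; k in km⁻¹ = k in m⁻¹ × 1000):
φ = φ₀·exp(−k·z) = 0.61 × exp(−0.888 × 3) = 0.61 × exp(−2.664)
  = 0.61 × 0.0697 = 0.0425

4.2%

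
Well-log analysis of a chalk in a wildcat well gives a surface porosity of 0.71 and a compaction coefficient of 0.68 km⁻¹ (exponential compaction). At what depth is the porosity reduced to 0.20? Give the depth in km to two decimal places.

1.86 km

Invert Athy's law: Z = ln(n₀/n) / k
Z = ln(0.71/0.2) / 0.68 = ln(3.55) / 0.68 = 1.2669 / 0.68 = 1.863 km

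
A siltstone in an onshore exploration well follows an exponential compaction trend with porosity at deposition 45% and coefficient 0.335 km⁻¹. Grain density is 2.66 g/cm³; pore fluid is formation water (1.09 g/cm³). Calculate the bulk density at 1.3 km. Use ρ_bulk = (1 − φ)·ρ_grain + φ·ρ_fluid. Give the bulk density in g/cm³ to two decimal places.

Porosity at depth: n = 0.45·exp(−0.335×1.3) = 0.45×0.6469 = 0.2911
Bulk density: ρ_b = (1−n)ρ_g + n·ρ_f = 0.7089×2.66 + 0.2911×1.09
       = 1.886 + 0.317 = 2.203 g/cm³

2.20 g/cm³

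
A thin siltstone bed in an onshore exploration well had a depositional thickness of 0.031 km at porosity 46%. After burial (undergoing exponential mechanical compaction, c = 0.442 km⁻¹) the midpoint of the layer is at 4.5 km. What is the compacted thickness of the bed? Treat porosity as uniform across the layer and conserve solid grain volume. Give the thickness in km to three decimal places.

Porosity at 4.5 km: φ = 0.46·exp(−0.442×4.5) = 0.0629
Solid-volume conservation: h(1−φ) = h₀(1−φ₀) ⇒ h = h₀·(1−φ₀)/(1−φ)
h = 0.031 × (1 − 0.46)/(1 − 0.0629) = 0.031 × 0.5763 = 0.0179 km

0.018 km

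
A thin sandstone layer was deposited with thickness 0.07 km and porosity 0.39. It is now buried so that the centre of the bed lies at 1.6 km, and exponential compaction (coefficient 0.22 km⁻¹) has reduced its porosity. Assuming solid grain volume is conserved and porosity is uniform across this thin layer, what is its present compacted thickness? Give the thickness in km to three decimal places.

Porosity at 1.6 km: phi = 0.39·exp(−0.22×1.6) = 0.2743
Solid-volume conservation: h(1−phi) = h₀(1−phi₀) ⇒ h = h₀·(1−phi₀)/(1−phi)
h = 0.07 × (1 − 0.39)/(1 − 0.2743) = 0.07 × 0.8405 = 0.0588 km

0.059 km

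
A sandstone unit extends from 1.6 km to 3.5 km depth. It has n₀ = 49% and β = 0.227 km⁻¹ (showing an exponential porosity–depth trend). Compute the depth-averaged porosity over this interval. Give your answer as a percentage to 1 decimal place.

27.7%

⟨n⟩ = (1/(Z₂−Z₁)) ∫ n₀ e^(−βZ) dZ = n₀·(e^(−β·Z₁) − e^(−β·Z₂)) / (β·(Z₂−Z₁))
e^(−0.227×1.6) = 0.6954; e^(−0.227×3.5) = 0.4518
⟨n⟩ = 0.49 × (0.6954 − 0.4518) / (0.227 × 1.9) = 0.49 × 0.5649 = 0.2768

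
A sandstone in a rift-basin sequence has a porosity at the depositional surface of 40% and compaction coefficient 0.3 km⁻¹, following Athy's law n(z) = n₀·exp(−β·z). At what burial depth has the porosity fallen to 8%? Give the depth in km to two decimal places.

5.36 km

Invert Athy's law: z = ln(n₀/n) / β
z = ln(0.4/0.08) / 0.3 = ln(5) / 0.3 = 1.6094 / 0.3 = 5.365 km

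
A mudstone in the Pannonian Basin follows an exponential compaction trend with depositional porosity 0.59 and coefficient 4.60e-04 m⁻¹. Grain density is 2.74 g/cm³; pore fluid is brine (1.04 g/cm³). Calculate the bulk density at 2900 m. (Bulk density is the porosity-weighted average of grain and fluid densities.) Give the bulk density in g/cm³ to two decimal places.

2.48 g/cm³

Working in km (1 km = 1000 m; c in km⁻¹ = c in m⁻¹ × 1000):
Porosity at depth: φ = 0.59·exp(−0.46×2.9) = 0.59×0.2634 = 0.1554
Bulk density: ρ_b = (1−φ)ρ_g + φ·ρ_f = 0.8446×2.74 + 0.1554×1.04
       = 2.314 + 0.162 = 2.476 g/cm³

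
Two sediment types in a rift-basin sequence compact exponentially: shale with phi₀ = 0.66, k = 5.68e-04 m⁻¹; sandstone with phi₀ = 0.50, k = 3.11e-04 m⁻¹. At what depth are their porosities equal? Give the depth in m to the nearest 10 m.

Working in km (1 km = 1000 m; k in km⁻¹ = k in m⁻¹ × 1000):
Set phi₀ₐ e^(−kₐZ) = phi₀ᵦ e^(−kᵦZ) ⇒ ln(phi₀ₐ/phi₀ᵦ) = (kₐ − kᵦ)·Z
Z = ln(0.66/0.5) / (0.568 − 0.311) = 0.2776 / 0.257 = 1.080 km

1080 m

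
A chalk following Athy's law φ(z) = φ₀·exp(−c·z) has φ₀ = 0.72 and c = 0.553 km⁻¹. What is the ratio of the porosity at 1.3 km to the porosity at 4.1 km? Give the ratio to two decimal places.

4.70

φ(z₁)/φ(z₂) = e^(−c·z₁)/e^(−c·z₂) = e^{c(z₂−z₁)}
= exp(0.553 × 2.8) = exp(1.548) = 4.7039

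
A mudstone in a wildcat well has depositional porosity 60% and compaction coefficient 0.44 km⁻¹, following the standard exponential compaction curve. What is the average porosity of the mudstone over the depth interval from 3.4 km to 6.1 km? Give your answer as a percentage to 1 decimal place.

⟨n⟩ = (1/(z₂−z₁)) ∫ n₀ e^(−kz) dz = n₀·(e^(−k·z₁) − e^(−k·z₂)) / (k·(z₂−z₁))
e^(−0.44×3.4) = 0.2240; e^(−0.44×6.1) = 0.0683
⟨n⟩ = 0.6 × (0.2240 − 0.0683) / (0.44 × 2.7) = 0.6 × 0.1311 = 0.0787

7.9%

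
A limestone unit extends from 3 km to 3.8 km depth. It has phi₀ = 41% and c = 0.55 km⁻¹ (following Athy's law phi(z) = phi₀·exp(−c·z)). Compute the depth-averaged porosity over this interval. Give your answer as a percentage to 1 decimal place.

⟨phi⟩ = (1/(z₂−z₁)) ∫ phi₀ e^(−cz) dz = phi₀·(e^(−c·z₁) − e^(−c·z₂)) / (c·(z₂−z₁))
e^(−0.55×3) = 0.1920; e^(−0.55×3.8) = 0.1237
⟨phi⟩ = 0.41 × (0.1920 − 0.1237) / (0.55 × 0.8) = 0.41 × 0.1554 = 0.0637

6.4%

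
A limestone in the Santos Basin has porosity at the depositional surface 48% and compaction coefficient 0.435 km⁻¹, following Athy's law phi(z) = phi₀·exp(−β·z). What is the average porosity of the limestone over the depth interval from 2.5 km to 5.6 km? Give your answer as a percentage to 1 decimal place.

8.9%

⟨phi⟩ = (1/(z₂−z₁)) ∫ phi₀ e^(−βz) dz = phi₀·(e^(−β·z₁) − e^(−β·z₂)) / (β·(z₂−z₁))
e^(−0.435×2.5) = 0.3371; e^(−0.435×5.6) = 0.0875
⟨phi⟩ = 0.48 × (0.3371 − 0.0875) / (0.435 × 3.1) = 0.48 × 0.1851 = 0.0888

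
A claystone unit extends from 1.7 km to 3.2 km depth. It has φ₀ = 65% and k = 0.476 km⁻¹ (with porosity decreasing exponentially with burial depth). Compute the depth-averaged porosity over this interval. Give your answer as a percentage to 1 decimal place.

⟨φ⟩ = (1/(z₂−z₁)) ∫ φ₀ e^(−kz) dz = φ₀·(e^(−k·z₁) − e^(−k·z₂)) / (k·(z₂−z₁))
e^(−0.476×1.7) = 0.4452; e^(−0.476×3.2) = 0.2180
⟨φ⟩ = 0.65 × (0.4452 − 0.2180) / (0.476 × 1.5) = 0.65 × 0.3182 = 0.2068

20.7%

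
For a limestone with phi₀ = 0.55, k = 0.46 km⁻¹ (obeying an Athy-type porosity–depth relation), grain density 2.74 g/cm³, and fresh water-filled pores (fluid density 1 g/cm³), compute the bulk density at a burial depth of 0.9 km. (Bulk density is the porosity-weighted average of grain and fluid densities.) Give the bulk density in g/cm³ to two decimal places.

2.11 g/cm³

Porosity at depth: phi = 0.55·exp(−0.46×0.9) = 0.55×0.6610 = 0.3636
Bulk density: ρ_b = (1−phi)ρ_g + phi·ρ_f = 0.6364×2.74 + 0.3636×1
       = 1.744 + 0.364 = 2.107 g/cm³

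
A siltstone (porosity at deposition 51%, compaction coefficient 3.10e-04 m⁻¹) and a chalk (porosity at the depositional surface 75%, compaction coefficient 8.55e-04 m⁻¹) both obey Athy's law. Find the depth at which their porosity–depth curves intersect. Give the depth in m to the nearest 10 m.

710 m

Working in km (1 km = 1000 m; c in km⁻¹ = c in m⁻¹ × 1000):
Set φ₀ₐ e^(−cₐd) = φ₀ᵦ e^(−cᵦd) ⇒ ln(φ₀ₐ/φ₀ᵦ) = (cₐ − cᵦ)·d
d = ln(0.51/0.75) / (0.31 − 0.855) = -0.3857 / -0.545 = 0.708 km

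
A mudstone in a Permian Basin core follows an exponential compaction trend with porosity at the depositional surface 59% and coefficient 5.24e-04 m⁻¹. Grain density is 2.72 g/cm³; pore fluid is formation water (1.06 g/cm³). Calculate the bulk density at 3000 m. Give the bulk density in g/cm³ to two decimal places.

2.52 g/cm³

Working in km (1 km = 1000 m; β in km⁻¹ = β in m⁻¹ × 1000):
Porosity at depth: n = 0.59·exp(−0.524×3) = 0.59×0.2076 = 0.1225
Bulk density: ρ_b = (1−n)ρ_g + n·ρ_f = 0.8775×2.72 + 0.1225×1.06
       = 2.387 + 0.130 = 2.517 g/cm³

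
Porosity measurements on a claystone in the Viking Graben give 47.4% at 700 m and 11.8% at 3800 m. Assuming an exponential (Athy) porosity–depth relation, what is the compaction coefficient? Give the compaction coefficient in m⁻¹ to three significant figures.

Working in km (1 km = 1000 m; β in km⁻¹ = β in m⁻¹ × 1000):
Athy: phi(z) = phi₀ e^(−βz) ⇒ phi₁/phi₂ = e^{β(z₂−z₁)} ⇒ β = ln(phi₁/phi₂)/(z₂−z₁)
β = ln(0.474/0.118) / (3.8 − 0.7) = ln(4.017) / 3.1 = 1.3905 / 3.1 = 0.4486 km⁻¹

0.000449 m⁻¹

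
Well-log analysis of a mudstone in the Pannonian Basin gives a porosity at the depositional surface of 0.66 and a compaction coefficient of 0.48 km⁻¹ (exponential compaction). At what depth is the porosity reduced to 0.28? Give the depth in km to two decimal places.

1.79 km

Invert Athy's law: Z = ln(φ₀/φ) / k
Z = ln(0.66/0.28) / 0.48 = ln(2.357) / 0.48 = 0.8575 / 0.48 = 1.786 km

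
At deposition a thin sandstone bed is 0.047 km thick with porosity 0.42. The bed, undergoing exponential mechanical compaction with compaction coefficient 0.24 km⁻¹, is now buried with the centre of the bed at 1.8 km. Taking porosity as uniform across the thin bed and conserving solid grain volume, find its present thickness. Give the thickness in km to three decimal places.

Porosity at 1.8 km: φ = 0.42·exp(−0.24×1.8) = 0.2727
Solid-volume conservation: h(1−φ) = h₀(1−φ₀) ⇒ h = h₀·(1−φ₀)/(1−φ)
h = 0.047 × (1 − 0.42)/(1 − 0.2727) = 0.047 × 0.7974 = 0.0375 km

0.037 km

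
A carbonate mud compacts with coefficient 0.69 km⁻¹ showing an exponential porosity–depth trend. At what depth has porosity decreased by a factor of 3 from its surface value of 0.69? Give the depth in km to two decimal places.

1.59 km

φ/φ₀ = 1/3 ⇒ exp(−k·d) = 1/3 ⇒ d = ln(3) / k
d = 1.0986 / 0.69 = 1.592 km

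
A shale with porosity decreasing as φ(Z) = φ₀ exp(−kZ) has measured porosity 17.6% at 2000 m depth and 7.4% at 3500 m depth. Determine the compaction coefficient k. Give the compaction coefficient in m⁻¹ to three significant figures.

0.000578 m⁻¹

Working in km (1 km = 1000 m; k in km⁻¹ = k in m⁻¹ × 1000):
Athy: φ(Z) = φ₀ e^(−kZ) ⇒ φ₁/φ₂ = e^{k(Z₂−Z₁)} ⇒ k = ln(φ₁/φ₂)/(Z₂−Z₁)
k = ln(0.176/0.074) / (3.5 − 2) = ln(2.378) / 1.5 = 0.8664 / 1.5 = 0.5776 km⁻¹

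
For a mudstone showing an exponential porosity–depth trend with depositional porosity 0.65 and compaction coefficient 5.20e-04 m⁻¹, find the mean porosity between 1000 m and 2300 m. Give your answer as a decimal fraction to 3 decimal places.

Working in km (1 km = 1000 m; k in km⁻¹ = k in m⁻¹ × 1000):
⟨φ⟩ = (1/(z₂−z₁)) ∫ φ₀ e^(−kz) dz = φ₀·(e^(−k·z₁) − e^(−k·z₂)) / (k·(z₂−z₁))
e^(−0.52×1) = 0.5945; e^(−0.52×2.3) = 0.3024
⟨φ⟩ = 0.65 × (0.5945 − 0.3024) / (0.52 × 1.3) = 0.65 × 0.4321 = 0.2809

0.281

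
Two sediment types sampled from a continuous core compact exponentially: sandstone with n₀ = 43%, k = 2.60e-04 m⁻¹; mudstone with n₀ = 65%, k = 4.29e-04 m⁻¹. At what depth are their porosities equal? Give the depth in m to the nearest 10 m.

Working in km (1 km = 1000 m; k in km⁻¹ = k in m⁻¹ × 1000):
Set n₀ₐ e^(−kₐZ) = n₀ᵦ e^(−kᵦZ) ⇒ ln(n₀ₐ/n₀ᵦ) = (kₐ − kᵦ)·Z
Z = ln(0.43/0.65) / (0.26 − 0.429) = -0.4132 / -0.169 = 2.445 km

2440 m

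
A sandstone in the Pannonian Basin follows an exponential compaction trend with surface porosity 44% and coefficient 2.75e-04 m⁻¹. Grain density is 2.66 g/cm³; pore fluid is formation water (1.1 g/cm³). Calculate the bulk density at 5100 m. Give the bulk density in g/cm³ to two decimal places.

2.49 g/cm³

Working in km (1 km = 1000 m; k in km⁻¹ = k in m⁻¹ × 1000):
Porosity at depth: φ = 0.44·exp(−0.275×5.1) = 0.44×0.2460 = 0.1082
Bulk density: ρ_b = (1−φ)ρ_g + φ·ρ_f = 0.8918×2.66 + 0.1082×1.1
       = 2.372 + 0.119 = 2.491 g/cm³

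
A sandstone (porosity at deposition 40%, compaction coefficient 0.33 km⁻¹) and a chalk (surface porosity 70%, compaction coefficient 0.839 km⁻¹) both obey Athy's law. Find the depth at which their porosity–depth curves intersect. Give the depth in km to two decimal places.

1.10 km

Set φ₀ₐ e^(−cₐZ) = φ₀ᵦ e^(−cᵦZ) ⇒ ln(φ₀ₐ/φ₀ᵦ) = (cₐ − cᵦ)·Z
Z = ln(0.4/0.7) / (0.33 − 0.839) = -0.5596 / -0.509 = 1.099 km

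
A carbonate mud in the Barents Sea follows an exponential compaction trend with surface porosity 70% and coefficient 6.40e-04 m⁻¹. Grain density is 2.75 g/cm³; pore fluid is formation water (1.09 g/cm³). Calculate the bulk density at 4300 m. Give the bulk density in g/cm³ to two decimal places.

2.68 g/cm³

Working in km (1 km = 1000 m; β in km⁻¹ = β in m⁻¹ × 1000):
Porosity at depth: n = 0.7·exp(−0.64×4.3) = 0.7×0.0638 = 0.0447
Bulk density: ρ_b = (1−n)ρ_g + n·ρ_f = 0.9553×2.75 + 0.0447×1.09
       = 2.627 + 0.049 = 2.676 g/cm³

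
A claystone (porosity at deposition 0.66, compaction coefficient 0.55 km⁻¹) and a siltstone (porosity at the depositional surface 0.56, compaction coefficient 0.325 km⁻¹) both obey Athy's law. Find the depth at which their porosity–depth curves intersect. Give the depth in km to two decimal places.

0.73 km

Set phi₀ₐ e^(−kₐz) = phi₀ᵦ e^(−kᵦz) ⇒ ln(phi₀ₐ/phi₀ᵦ) = (kₐ − kᵦ)·z
z = ln(0.66/0.56) / (0.55 − 0.325) = 0.1643 / 0.225 = 0.730 km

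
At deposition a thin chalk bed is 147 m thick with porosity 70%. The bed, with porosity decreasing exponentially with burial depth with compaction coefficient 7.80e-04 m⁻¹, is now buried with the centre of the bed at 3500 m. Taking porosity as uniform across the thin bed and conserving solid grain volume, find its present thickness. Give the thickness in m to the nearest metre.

46 m

Working in km (1 km = 1000 m; β in km⁻¹ = β in m⁻¹ × 1000):
Porosity at 3.5 km: phi = 0.7·exp(−0.78×3.5) = 0.0457
Solid-volume conservation: h(1−phi) = h₀(1−phi₀) ⇒ h = h₀·(1−phi₀)/(1−phi)
h = 0.147 × (1 − 0.7)/(1 − 0.0457) = 0.147 × 0.3144 = 0.0462 km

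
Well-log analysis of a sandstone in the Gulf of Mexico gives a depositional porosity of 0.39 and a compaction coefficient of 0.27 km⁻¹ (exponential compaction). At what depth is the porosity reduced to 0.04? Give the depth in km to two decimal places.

Invert Athy's law: z = ln(n₀/n) / k
z = ln(0.39/0.04) / 0.27 = ln(9.75) / 0.27 = 2.2773 / 0.27 = 8.434 km

8.43 km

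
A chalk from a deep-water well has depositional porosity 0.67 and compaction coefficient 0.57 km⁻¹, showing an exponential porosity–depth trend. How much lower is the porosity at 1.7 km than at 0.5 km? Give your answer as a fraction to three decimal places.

0.250

phi(0.5) = 0.67·e^(−0.57×0.5) = 0.5038
phi(1.7) = 0.67·e^(−0.57×1.7) = 0.2542
Δphi = 0.5038 − 0.2542 = 0.2496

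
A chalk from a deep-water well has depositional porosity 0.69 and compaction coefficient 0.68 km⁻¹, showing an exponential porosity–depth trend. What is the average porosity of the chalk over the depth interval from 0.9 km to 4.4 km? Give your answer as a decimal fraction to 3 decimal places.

⟨n⟩ = (1/(Z₂−Z₁)) ∫ n₀ e^(−cZ) dZ = n₀·(e^(−c·Z₁) − e^(−c·Z₂)) / (c·(Z₂−Z₁))
e^(−0.68×0.9) = 0.5423; e^(−0.68×4.4) = 0.0502
⟨n⟩ = 0.69 × (0.5423 − 0.0502) / (0.68 × 3.5) = 0.69 × 0.2068 = 0.1427

0.143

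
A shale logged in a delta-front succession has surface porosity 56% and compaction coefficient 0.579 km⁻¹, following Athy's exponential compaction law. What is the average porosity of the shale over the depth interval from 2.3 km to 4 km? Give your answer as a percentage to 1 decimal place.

⟨φ⟩ = (1/(z₂−z₁)) ∫ φ₀ e^(−βz) dz = φ₀·(e^(−β·z₁) − e^(−β·z₂)) / (β·(z₂−z₁))
e^(−0.579×2.3) = 0.2640; e^(−0.579×4) = 0.0987
⟨φ⟩ = 0.56 × (0.2640 − 0.0987) / (0.579 × 1.7) = 0.56 × 0.1680 = 0.0941

9.4%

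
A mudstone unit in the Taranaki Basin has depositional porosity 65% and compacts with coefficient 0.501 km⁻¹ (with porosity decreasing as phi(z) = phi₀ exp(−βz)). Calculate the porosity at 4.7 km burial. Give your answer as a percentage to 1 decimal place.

phi = phi₀·exp(−β·z) = 0.65 × exp(−0.501 × 4.7) = 0.65 × exp(−2.355)
  = 0.65 × 0.0949 = 0.0617

6.2%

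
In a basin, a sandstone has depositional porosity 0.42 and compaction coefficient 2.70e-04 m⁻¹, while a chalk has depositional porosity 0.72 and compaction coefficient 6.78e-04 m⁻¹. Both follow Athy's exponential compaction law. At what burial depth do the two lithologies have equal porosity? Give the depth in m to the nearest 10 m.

Working in km (1 km = 1000 m; c in km⁻¹ = c in m⁻¹ × 1000):
Set n₀ₐ e^(−cₐZ) = n₀ᵦ e^(−cᵦZ) ⇒ ln(n₀ₐ/n₀ᵦ) = (cₐ − cᵦ)·Z
Z = ln(0.42/0.72) / (0.27 − 0.678) = -0.5390 / -0.408 = 1.321 km

1320 m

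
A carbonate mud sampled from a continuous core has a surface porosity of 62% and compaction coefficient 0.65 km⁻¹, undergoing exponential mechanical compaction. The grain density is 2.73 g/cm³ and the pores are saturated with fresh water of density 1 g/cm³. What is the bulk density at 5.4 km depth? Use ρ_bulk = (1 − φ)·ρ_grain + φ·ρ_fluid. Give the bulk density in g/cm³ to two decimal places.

Porosity at depth: φ = 0.62·exp(−0.65×5.4) = 0.62×0.0299 = 0.0185
Bulk density: ρ_b = (1−φ)ρ_g + φ·ρ_f = 0.9815×2.73 + 0.0185×1
       = 2.679 + 0.019 = 2.698 g/cm³

2.70 g/cm³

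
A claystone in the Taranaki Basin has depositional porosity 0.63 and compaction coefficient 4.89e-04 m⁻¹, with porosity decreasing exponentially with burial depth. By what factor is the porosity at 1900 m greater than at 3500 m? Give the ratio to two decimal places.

Working in km (1 km = 1000 m; β in km⁻¹ = β in m⁻¹ × 1000):
n(d₁)/n(d₂) = e^(−β·d₁)/e^(−β·d₂) = e^{β(d₂−d₁)}
= exp(0.489 × 1.6) = exp(0.7824) = 2.1867

2.19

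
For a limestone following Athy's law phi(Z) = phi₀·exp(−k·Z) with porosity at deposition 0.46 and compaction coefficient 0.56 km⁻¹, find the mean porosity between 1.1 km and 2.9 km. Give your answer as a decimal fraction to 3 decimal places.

0.157

⟨phi⟩ = (1/(Z₂−Z₁)) ∫ phi₀ e^(−kZ) dZ = phi₀·(e^(−k·Z₁) − e^(−k·Z₂)) / (k·(Z₂−Z₁))
e^(−0.56×1.1) = 0.5401; e^(−0.56×2.9) = 0.1971
⟨phi⟩ = 0.46 × (0.5401 − 0.1971) / (0.56 × 1.8) = 0.46 × 0.3403 = 0.1565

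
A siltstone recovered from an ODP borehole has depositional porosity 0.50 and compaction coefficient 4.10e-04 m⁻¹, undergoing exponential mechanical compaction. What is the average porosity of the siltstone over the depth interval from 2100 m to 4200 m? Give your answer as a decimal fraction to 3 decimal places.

Working in km (1 km = 1000 m; k in km⁻¹ = k in m⁻¹ × 1000):
⟨phi⟩ = (1/(z₂−z₁)) ∫ phi₀ e^(−kz) dz = phi₀·(e^(−k·z₁) − e^(−k·z₂)) / (k·(z₂−z₁))
e^(−0.41×2.1) = 0.4227; e^(−0.41×4.2) = 0.1787
⟨phi⟩ = 0.5 × (0.4227 − 0.1787) / (0.41 × 2.1) = 0.5 × 0.2834 = 0.1417

0.142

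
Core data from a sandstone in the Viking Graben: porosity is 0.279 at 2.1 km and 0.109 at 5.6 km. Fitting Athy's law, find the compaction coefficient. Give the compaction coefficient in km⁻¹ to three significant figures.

0.269 km⁻¹

Athy: φ(z) = φ₀ e^(−βz) ⇒ φ₁/φ₂ = e^{β(z₂−z₁)} ⇒ β = ln(φ₁/φ₂)/(z₂−z₁)
β = ln(0.279/0.109) / (5.6 − 2.1) = ln(2.56) / 3.5 = 0.9399 / 3.5 = 0.2685 km⁻¹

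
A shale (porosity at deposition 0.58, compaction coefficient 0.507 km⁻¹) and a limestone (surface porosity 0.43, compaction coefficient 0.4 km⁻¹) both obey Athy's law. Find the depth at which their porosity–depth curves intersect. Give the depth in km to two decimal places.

2.80 km

Set phi₀ₐ e^(−βₐZ) = phi₀ᵦ e^(−βᵦZ) ⇒ ln(phi₀ₐ/phi₀ᵦ) = (βₐ − βᵦ)·Z
Z = ln(0.58/0.43) / (0.507 − 0.4) = 0.2992 / 0.107 = 2.797 km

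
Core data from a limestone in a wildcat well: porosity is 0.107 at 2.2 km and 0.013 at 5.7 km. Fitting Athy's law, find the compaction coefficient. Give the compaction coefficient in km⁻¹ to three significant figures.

0.602 km⁻¹

Athy: n(d) = n₀ e^(−cd) ⇒ n₁/n₂ = e^{c(d₂−d₁)} ⇒ c = ln(n₁/n₂)/(d₂−d₁)
c = ln(0.107/0.013) / (5.7 − 2.2) = ln(8.231) / 3.5 = 2.1079 / 3.5 = 0.6023 km⁻¹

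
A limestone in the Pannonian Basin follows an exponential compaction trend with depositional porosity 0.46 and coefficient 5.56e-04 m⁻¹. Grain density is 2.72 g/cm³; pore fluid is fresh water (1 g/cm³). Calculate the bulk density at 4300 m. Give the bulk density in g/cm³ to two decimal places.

Working in km (1 km = 1000 m; c in km⁻¹ = c in m⁻¹ × 1000):
Porosity at depth: phi = 0.46·exp(−0.556×4.3) = 0.46×0.0916 = 0.0421
Bulk density: ρ_b = (1−phi)ρ_g + phi·ρ_f = 0.9579×2.72 + 0.0421×1
       = 2.605 + 0.042 = 2.648 g/cm³

2.65 g/cm³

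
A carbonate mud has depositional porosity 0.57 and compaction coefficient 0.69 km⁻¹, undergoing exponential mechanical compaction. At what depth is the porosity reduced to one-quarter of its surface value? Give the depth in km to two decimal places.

2.01 km

φ/φ₀ = 1/4 ⇒ exp(−k·Z) = 1/4 ⇒ Z = ln(4) / k
Z = 1.3863 / 0.69 = 2.009 km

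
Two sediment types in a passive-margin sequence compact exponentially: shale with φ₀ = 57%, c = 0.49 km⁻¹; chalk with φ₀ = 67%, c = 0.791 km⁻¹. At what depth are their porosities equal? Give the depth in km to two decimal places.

Set φ₀ₐ e^(−cₐZ) = φ₀ᵦ e^(−cᵦZ) ⇒ ln(φ₀ₐ/φ₀ᵦ) = (cₐ − cᵦ)·Z
Z = ln(0.57/0.67) / (0.49 − 0.791) = -0.1616 / -0.301 = 0.537 km

0.54 km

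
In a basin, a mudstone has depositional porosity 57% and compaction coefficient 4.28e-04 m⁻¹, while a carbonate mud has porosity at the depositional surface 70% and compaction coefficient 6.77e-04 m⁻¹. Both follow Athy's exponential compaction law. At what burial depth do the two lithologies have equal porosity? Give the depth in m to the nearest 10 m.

Working in km (1 km = 1000 m; k in km⁻¹ = k in m⁻¹ × 1000):
Set phi₀ₐ e^(−kₐZ) = phi₀ᵦ e^(−kᵦZ) ⇒ ln(phi₀ₐ/phi₀ᵦ) = (kₐ − kᵦ)·Z
Z = ln(0.57/0.7) / (0.428 − 0.677) = -0.2054 / -0.249 = 0.825 km

830 m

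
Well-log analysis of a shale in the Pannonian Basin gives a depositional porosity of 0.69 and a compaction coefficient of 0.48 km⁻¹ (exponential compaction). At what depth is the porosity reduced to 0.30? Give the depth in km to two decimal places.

Invert Athy's law: d = ln(φ₀/φ) / β
d = ln(0.69/0.3) / 0.48 = ln(2.3) / 0.48 = 0.8329 / 0.48 = 1.735 km

1.74 km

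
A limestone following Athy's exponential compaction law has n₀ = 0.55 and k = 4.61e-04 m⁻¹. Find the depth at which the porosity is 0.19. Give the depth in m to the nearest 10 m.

2310 m

Working in km (1 km = 1000 m; k in km⁻¹ = k in m⁻¹ × 1000):
Invert Athy's law: z = ln(n₀/n) / k
z = ln(0.55/0.19) / 0.461 = ln(2.895) / 0.461 = 1.0629 / 0.461 = 2.306 km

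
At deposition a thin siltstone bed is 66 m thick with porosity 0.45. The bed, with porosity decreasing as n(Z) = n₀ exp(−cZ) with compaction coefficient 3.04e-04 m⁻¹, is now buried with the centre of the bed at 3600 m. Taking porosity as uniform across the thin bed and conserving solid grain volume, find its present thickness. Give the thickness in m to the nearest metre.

43 m

Working in km (1 km = 1000 m; c in km⁻¹ = c in m⁻¹ × 1000):
Porosity at 3.6 km: n = 0.45·exp(−0.304×3.6) = 0.1506
Solid-volume conservation: h(1−n) = h₀(1−n₀) ⇒ h = h₀·(1−n₀)/(1−n)
h = 0.066 × (1 − 0.45)/(1 − 0.1506) = 0.066 × 0.6475 = 0.0427 km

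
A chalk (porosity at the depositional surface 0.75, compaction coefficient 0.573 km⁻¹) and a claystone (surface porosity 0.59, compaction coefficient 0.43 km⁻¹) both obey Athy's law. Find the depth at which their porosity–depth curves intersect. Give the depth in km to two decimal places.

Set phi₀ₐ e^(−kₐz) = phi₀ᵦ e^(−kᵦz) ⇒ ln(phi₀ₐ/phi₀ᵦ) = (kₐ − kᵦ)·z
z = ln(0.75/0.59) / (0.573 − 0.43) = 0.2400 / 0.143 = 1.678 km

1.68 km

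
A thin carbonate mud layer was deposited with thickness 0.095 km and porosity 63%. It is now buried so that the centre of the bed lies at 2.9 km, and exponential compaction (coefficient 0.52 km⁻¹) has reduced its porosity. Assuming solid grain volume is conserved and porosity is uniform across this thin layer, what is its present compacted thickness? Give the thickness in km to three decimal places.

Porosity at 2.9 km: φ = 0.63·exp(−0.52×2.9) = 0.1395
Solid-volume conservation: h(1−φ) = h₀(1−φ₀) ⇒ h = h₀·(1−φ₀)/(1−φ)
h = 0.095 × (1 − 0.63)/(1 − 0.1395) = 0.095 × 0.4300 = 0.0408 km

0.041 km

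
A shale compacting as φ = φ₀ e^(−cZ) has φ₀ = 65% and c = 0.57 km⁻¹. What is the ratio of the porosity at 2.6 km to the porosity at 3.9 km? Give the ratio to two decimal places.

2.10

φ(Z₁)/φ(Z₂) = e^(−c·Z₁)/e^(−c·Z₂) = e^{c(Z₂−Z₁)}
= exp(0.57 × 1.3) = exp(0.741) = 2.0980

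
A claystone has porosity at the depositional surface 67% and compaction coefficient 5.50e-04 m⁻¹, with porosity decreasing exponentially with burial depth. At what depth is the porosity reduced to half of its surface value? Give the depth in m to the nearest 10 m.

1260 m

Working in km (1 km = 1000 m; k in km⁻¹ = k in m⁻¹ × 1000):
φ/φ₀ = 1/2 ⇒ exp(−k·d) = 1/2 ⇒ d = ln(2) / k
d = 0.6931 / 0.55 = 1.260 km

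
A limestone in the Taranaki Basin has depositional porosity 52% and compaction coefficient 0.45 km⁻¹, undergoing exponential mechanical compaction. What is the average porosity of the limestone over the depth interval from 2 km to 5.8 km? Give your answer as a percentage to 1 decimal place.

10.1%

⟨φ⟩ = (1/(d₂−d₁)) ∫ φ₀ e^(−kd) dd = φ₀·(e^(−k·d₁) − e^(−k·d₂)) / (k·(d₂−d₁))
e^(−0.45×2) = 0.4066; e^(−0.45×5.8) = 0.0735
⟨φ⟩ = 0.52 × (0.4066 − 0.0735) / (0.45 × 3.8) = 0.52 × 0.1948 = 0.1013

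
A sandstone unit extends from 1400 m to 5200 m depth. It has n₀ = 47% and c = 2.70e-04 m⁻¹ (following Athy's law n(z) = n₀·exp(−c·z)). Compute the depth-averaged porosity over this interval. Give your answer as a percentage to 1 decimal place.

20.1%

Working in km (1 km = 1000 m; c in km⁻¹ = c in m⁻¹ × 1000):
⟨n⟩ = (1/(z₂−z₁)) ∫ n₀ e^(−cz) dz = n₀·(e^(−c·z₁) − e^(−c·z₂)) / (c·(z₂−z₁))
e^(−0.27×1.4) = 0.6852; e^(−0.27×5.2) = 0.2456
⟨n⟩ = 0.47 × (0.6852 − 0.2456) / (0.27 × 3.8) = 0.47 × 0.4285 = 0.2014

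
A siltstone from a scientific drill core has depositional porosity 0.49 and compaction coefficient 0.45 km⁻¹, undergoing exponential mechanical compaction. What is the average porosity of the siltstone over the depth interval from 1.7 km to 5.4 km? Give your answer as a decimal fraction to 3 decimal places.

⟨φ⟩ = (1/(Z₂−Z₁)) ∫ φ₀ e^(−cZ) dZ = φ₀·(e^(−c·Z₁) − e^(−c·Z₂)) / (c·(Z₂−Z₁))
e^(−0.45×1.7) = 0.4653; e^(−0.45×5.4) = 0.0880
⟨φ⟩ = 0.49 × (0.4653 − 0.0880) / (0.45 × 3.7) = 0.49 × 0.2266 = 0.1110

0.111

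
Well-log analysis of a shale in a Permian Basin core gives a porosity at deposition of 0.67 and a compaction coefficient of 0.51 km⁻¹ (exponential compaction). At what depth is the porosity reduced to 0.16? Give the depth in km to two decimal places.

2.81 km

Invert Athy's law: Z = ln(φ₀/φ) / c
Z = ln(0.67/0.16) / 0.51 = ln(4.188) / 0.51 = 1.4321 / 0.51 = 2.808 km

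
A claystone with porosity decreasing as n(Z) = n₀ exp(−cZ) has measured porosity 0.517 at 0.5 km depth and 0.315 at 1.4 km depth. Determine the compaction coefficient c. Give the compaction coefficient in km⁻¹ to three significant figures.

0.551 km⁻¹

Athy: n(Z) = n₀ e^(−cZ) ⇒ n₁/n₂ = e^{c(Z₂−Z₁)} ⇒ c = ln(n₁/n₂)/(Z₂−Z₁)
c = ln(0.517/0.315) / (1.4 − 0.5) = ln(1.641) / 0.9 = 0.4955 / 0.9 = 0.5505 km⁻¹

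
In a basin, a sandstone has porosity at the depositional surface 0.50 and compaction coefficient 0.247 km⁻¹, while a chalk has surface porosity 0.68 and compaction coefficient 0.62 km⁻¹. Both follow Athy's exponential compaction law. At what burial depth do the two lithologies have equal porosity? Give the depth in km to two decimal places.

0.82 km

Set n₀ₐ e^(−cₐd) = n₀ᵦ e^(−cᵦd) ⇒ ln(n₀ₐ/n₀ᵦ) = (cₐ − cᵦ)·d
d = ln(0.5/0.68) / (0.247 − 0.62) = -0.3075 / -0.373 = 0.824 km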